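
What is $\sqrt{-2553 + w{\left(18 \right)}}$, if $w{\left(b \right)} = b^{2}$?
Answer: $i \sqrt{2229} \approx 47.212 i$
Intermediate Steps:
$\sqrt{-2553 + w{\left(18 \right)}} = \sqrt{-2553 + 18^{2}} = \sqrt{-2553 + 324} = \sqrt{-2229} = i \sqrt{2229}$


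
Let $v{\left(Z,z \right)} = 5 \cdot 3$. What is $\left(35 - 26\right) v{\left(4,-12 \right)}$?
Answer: $135$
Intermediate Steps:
$v{\left(Z,z \right)} = 15$
$\left(35 - 26\right) v{\left(4,-12 \right)} = \left(35 - 26\right) 15 = 9 \cdot 15 = 135$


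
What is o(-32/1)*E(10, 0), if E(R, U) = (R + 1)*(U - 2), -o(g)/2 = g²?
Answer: 45056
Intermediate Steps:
o(g) = -2*g²
E(R, U) = (1 + R)*(-2 + U)
o(-32/1)*E(10, 0) = (-2*(-32/1)²)*(-2 + 0 - 2*10 + 10*0) = (-2*(-32*1)²)*(-2 + 0 - 20 + 0) = -2*(-32)²*(-22) = -2*1024*(-22) = -2048*(-22) = 45056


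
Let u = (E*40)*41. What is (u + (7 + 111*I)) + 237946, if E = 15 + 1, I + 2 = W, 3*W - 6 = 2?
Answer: 264267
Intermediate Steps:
W = 8/3 (W = 2 + (1/3)*2 = 2 + 2/3 = 8/3 ≈ 2.6667)
I = 2/3 (I = -2 + 8/3 = 2/3 ≈ 0.66667)
E = 16
u = 26240 (u = (16*40)*41 = 640*41 = 26240)
(u + (7 + 111*I)) + 237946 = (26240 + (7 + 111*(2/3))) + 237946 = (26240 + (7 + 74)) + 237946 = (26240 + 81) + 237946 = 26321 + 237946 = 264267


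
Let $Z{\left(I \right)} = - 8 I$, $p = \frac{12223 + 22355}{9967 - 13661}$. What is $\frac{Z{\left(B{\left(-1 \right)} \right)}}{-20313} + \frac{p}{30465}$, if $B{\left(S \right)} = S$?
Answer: $- \frac{89038033}{126998805735} \approx -0.00070109$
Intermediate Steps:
$p = - \frac{17289}{1847}$ ($p = \frac{34578}{-3694} = 34578 \left(- \frac{1}{3694}\right) = - \frac{17289}{1847} \approx -9.3606$)
$\frac{Z{\left(B{\left(-1 \right)} \right)}}{-20313} + \frac{p}{30465} = \frac{\left(-8\right) \left(-1\right)}{-20313} - \frac{17289}{1847 \cdot 30465} = 8 \left(- \frac{1}{20313}\right) - \frac{1921}{6252095} = - \frac{8}{20313} - \frac{1921}{6252095} = - \frac{89038033}{126998805735}$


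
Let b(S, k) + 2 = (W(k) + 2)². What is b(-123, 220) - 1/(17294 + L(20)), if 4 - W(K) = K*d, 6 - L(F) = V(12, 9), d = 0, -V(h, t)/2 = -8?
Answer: 587655/17284 ≈ 34.000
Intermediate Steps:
V(h, t) = 16 (V(h, t) = -2*(-8) = 16)
L(F) = -10 (L(F) = 6 - 1*16 = 6 - 16 = -10)
W(K) = 4 (W(K) = 4 - K*0 = 4 - 1*0 = 4 + 0 = 4)
b(S, k) = 34 (b(S, k) = -2 + (4 + 2)² = -2 + 6² = -2 + 36 = 34)
b(-123, 220) - 1/(17294 + L(20)) = 34 - 1/(17294 - 10) = 34 - 1/17284 = 587655/17284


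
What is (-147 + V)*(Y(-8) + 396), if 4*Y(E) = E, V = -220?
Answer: -144598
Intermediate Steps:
Y(E) = E/4
(-147 + V)*(Y(-8) + 396) = (-147 - 220)*((¼)*(-8) + 396) = -367*(-2 + 396) = -367*394 = -144598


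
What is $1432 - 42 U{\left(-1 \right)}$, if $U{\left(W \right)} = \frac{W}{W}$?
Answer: $1390$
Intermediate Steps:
$U{\left(W \right)} = 1$
$1432 - 42 U{\left(-1 \right)} = 1432 - 42 = 1390$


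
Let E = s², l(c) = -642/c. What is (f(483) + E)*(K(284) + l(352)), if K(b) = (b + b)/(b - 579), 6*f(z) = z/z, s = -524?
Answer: -5435574949/5280 ≈ -1.0295e+6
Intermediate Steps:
E = 274576 (E = (-524)² = 274576)
f(z) = ⅙ (f(z) = (z/z)/6 = (⅙)*1 = ⅙)
K(b) = 2*b/(-579 + b) (K(b) = (2*b)/(-579 + b) = 2*b/(-579 + b))
(f(483) + E)*(K(284) + l(352)) = (⅙ + 274576)*(2*284/(-579 + 284) - 642/352) = 1647457*(2*284/(-295) - 642*1/352)/6 = 1647457*(2*284*(-1/295) - 321/176)/6 = 1647457*(-568/295 - 321/176)/6 = (1647457/6)*(-194663/51920) = -5435574949/5280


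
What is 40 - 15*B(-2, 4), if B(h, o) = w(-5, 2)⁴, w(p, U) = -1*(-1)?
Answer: 25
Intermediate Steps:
w(p, U) = 1
B(h, o) = 1 (B(h, o) = 1⁴ = 1)
40 - 15*B(-2, 4) = 40 - 15*1 = 40 - 15 = 25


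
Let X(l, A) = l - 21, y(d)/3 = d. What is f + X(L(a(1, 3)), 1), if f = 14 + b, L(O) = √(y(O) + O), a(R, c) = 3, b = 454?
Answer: 447 + 2*√3 ≈ 450.46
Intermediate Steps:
y(d) = 3*d
L(O) = 2*√O (L(O) = √(3*O + O) = √(4*O) = 2*√O)
X(l, A) = -21 + l
f = 468 (f = 14 + 454 = 468)
f + X(L(a(1, 3)), 1) = 468 + (-21 + 2*√3) = 447 + 2*√3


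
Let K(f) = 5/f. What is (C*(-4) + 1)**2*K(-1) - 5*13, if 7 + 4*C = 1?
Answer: -310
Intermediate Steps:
C = -3/2 (C = -7/4 + (1/4)*1 = -7/4 + 1/4 = -3/2 ≈ -1.5000)
(C*(-4) + 1)**2*K(-1) - 5*13 = (-3/2*(-4) + 1)**2*(5/(-1)) - 5*13 = (6 + 1)**2*(5*(-1)) - 65 = 7**2*(-5) - 65 = 49*(-5) - 65 = -245 - 65 = -310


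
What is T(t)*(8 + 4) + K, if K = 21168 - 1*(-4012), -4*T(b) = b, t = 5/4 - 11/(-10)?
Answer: 503459/20 ≈ 25173.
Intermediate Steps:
t = 47/20 (t = 5*(1/4) - 11*(-1/10) = 5/4 + 11/10 = 47/20 ≈ 2.3500)
T(b) = -b/4
K = 25180 (K = 21168 + 4012 = 25180)
T(t)*(8 + 4) + K = (-1/4*47/20)*(8 + 4) + 25180 = -47/80*12 + 25180 = -141/20 + 25180 = 503459/20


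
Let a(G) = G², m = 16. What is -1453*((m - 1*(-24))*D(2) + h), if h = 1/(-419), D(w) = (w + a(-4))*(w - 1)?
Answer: -438339587/419 ≈ -1.0462e+6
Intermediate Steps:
D(w) = (-1 + w)*(16 + w) (D(w) = (w + (-4)²)*(w - 1) = (w + 16)*(-1 + w) = (16 + w)*(-1 + w) = (-1 + w)*(16 + w))
h = -1/419 ≈ -0.0023866
-1453*((m - 1*(-24))*D(2) + h) = -1453*((16 - 1*(-24))*(-16 + 2² + 15*2) - 1/419) = -1453*((16 + 24)*(-16 + 4 + 30) - 1/419) = -1453*(40*18 - 1/419) = -1453*(720 - 1/419) = -1453*301679/419 = -438339587/419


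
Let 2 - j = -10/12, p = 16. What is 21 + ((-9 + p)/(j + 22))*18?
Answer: 3885/149 ≈ 26.074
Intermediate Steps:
j = 17/6 (j = 2 - (-10)/12 = 2 - 1*(-5/6) = 2 + 5/6 = 17/6 ≈ 2.8333)
21 + ((-9 + p)/(j + 22))*18 = 21 + ((-9 + 16)/(17/6 + 22))*18 = 21 + (7/(149/6))*18 = 21 + (7*(6/149))*18 = 21 + (42/149)*18 = 21 + 756/149 = 3885/149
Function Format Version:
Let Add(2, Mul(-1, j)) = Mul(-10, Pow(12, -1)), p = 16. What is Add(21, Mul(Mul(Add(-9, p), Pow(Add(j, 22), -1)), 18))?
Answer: Rational(3885, 149) ≈ 26.074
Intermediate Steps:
j = Rational(17, 6) (j = Add(2, Mul(-1, Mul(-10, Pow(12, -1)))) = Add(2, Mul(-1, Mul(-10, Rational(1, 12)))) = Add(2, Mul(-1, Rational(-5, 6))) = Add(2, Rational(5, 6)) = Rational(17, 6) ≈ 2.8333)
Add(21, Mul(Mul(Add(-9, p), Pow(Add(j, 22), -1)), 18)) = Add(21, Mul(Mul(Add(-9, 16), Pow(Add(Rational(17, 6), 22), -1)), 18)) = Add(21, Mul(Mul(7, Pow(Rational(149, 6), -1)), 18)) = Add(21, Mul(Mul(7, Rational(6, 149)), 18)) = Add(21, Mul(Rational(42, 149), 18)) = Add(21, Rational(756, 149)) = Rational(3885, 149)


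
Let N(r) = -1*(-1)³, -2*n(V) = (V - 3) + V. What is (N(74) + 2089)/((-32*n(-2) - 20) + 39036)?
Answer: 1045/19452 ≈ 0.053722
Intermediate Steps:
n(V) = 3/2 - V (n(V) = -((V - 3) + V)/2 = -((-3 + V) + V)/2 = -(-3 + 2*V)/2 = 3/2 - V)
N(r) = 1 (N(r) = -1*(-1) = 1)
(N(74) + 2089)/((-32*n(-2) - 20) + 39036) = (1 + 2089)/((-32*(3/2 - 1*(-2)) - 20) + 39036) = 2090/((-32*(3/2 + 2) - 20) + 39036) = 2090/((-32*7/2 - 20) + 39036) = 2090/((-112 - 20) + 39036) = 2090/(-132 + 39036) = 2090/38904 = 2090*(1/38904) = 1045/19452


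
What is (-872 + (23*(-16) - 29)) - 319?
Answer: -1588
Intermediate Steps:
(-872 + (23*(-16) - 29)) - 319 = (-872 + (-368 - 29)) - 319 = (-872 - 397) - 319 = -1269 - 319 = -1588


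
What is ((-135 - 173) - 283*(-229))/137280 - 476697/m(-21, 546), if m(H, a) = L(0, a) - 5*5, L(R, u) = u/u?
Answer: 2726771339/137280 ≈ 19863.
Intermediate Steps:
L(R, u) = 1
m(H, a) = -24 (m(H, a) = 1 - 5*5 = 1 - 25 = -24)
((-135 - 173) - 283*(-229))/137280 - 476697/m(-21, 546) = ((-135 - 173) - 283*(-229))/137280 - 476697/(-24) = (-308 + 64807)*(1/137280) - 476697*(-1/24) = 64499*(1/137280) + 158899/8 = 64499/137280 + 158899/8 = 2726771339/137280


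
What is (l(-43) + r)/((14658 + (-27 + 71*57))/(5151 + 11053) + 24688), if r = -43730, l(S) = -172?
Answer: -355694004/200031515 ≈ -1.7782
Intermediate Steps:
(l(-43) + r)/((14658 + (-27 + 71*57))/(5151 + 11053) + 24688) = (-172 - 43730)/((14658 + (-27 + 71*57))/(5151 + 11053) + 24688) = -43902/((14658 + (-27 + 4047))/16204 + 24688) = -43902/((14658 + 4020)*(1/16204) + 24688) = -43902/(18678*(1/16204) + 24688) = -43902/(9339/8102 + 24688) = -43902/200031515/8102 = -43902*8102/200031515 = -355694004/200031515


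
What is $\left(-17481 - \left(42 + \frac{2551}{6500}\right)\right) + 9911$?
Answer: $- \frac{49480551}{6500} \approx -7612.4$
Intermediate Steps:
$\left(-17481 - \left(42 + \frac{2551}{6500}\right)\right) + 9911 = \left(-17481 - \left(\frac{2551}{6500} + \frac{168}{4}\right)\right) + 9911 = \left(-17481 - \frac{275551}{6500}\right) + 9911 = - \frac{113902051}{6500} + 9911 = - \frac{49480551}{6500}$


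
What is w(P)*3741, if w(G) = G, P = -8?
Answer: -29928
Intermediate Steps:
w(P)*3741 = -8*3741 = -29928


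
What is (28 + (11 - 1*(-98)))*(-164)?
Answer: -22468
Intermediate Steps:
(28 + (11 - 1*(-98)))*(-164) = (28 + (11 + 98))*(-164) = (28 + 109)*(-164) = 137*(-164) = -22468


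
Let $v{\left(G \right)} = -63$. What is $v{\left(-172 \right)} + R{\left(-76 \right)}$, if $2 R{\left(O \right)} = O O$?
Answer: $2825$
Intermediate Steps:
$R{\left(O \right)} = \frac{O^{2}}{2}$ ($R{\left(O \right)} = \frac{O O}{2} = \frac{O^{2}}{2}$)
$v{\left(-172 \right)} + R{\left(-76 \right)} = -63 + \frac{\left(-76\right)^{2}}{2} = -63 + \frac{1}{2} \cdot 5776 = -63 + 2888 = 2825$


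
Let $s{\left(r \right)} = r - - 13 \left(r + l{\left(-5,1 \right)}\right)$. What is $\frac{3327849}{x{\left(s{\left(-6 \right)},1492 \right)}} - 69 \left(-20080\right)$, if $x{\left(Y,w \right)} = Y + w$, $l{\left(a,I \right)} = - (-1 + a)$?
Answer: $\frac{2062210569}{1486} \approx 1.3878 \cdot 10^{6}$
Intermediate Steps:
$l{\left(a,I \right)} = 1 - a$
$s{\left(r \right)} = 78 + 14 r$ ($s{\left(r \right)} = r - - 13 \left(r + \left(1 - -5\right)\right) = r - - 13 \left(r + \left(1 + 5\right)\right) = r - - 13 \left(r + 6\right) = r - - 13 \left(6 + r\right) = r - \left(-78 - 13 r\right) = r + \left(78 + 13 r\right) = 78 + 14 r$)
$\frac{3327849}{x{\left(s{\left(-6 \right)},1492 \right)}} - 69 \left(-20080\right) = \frac{3327849}{\left(78 + 14 \left(-6\right)\right) + 1492} - 69 \left(-20080\right) = \frac{3327849}{\left(78 - 84\right) + 1492} - -1385520 = \frac{3327849}{-6 + 1492} + 1385520 = \frac{3327849}{1486} + 1385520 = \frac{2062210569}{1486}$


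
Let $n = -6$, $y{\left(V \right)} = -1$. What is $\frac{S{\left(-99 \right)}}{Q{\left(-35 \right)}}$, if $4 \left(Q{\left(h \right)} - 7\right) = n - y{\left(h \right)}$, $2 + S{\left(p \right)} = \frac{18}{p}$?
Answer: $- \frac{96}{253} \approx -0.37945$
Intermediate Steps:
$S{\left(p \right)} = -2 + \frac{18}{p}$
$Q{\left(h \right)} = \frac{23}{4}$ ($Q{\left(h \right)} = 7 + \frac{-6 - -1}{4} = 7 + \frac{-6 + 1}{4} = 7 + \frac{1}{4} \left(-5\right) = 7 - \frac{5}{4} = \frac{23}{4}$)
$\frac{S{\left(-99 \right)}}{Q{\left(-35 \right)}} = \frac{-2 + \frac{18}{-99}}{\frac{23}{4}} = \left(-2 + 18 \left(- \frac{1}{99}\right)\right) \frac{4}{23} = \left(-2 - \frac{2}{11}\right) \frac{4}{23} = \left(- \frac{24}{11}\right) \frac{4}{23} = - \frac{96}{253}$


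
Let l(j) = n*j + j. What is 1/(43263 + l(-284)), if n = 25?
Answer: 1/35879 ≈ 2.7871e-5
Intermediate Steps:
l(j) = 26*j (l(j) = 25*j + j = 26*j)
1/(43263 + l(-284)) = 1/(43263 + 26*(-284)) = 1/(43263 - 7384) = 1/35879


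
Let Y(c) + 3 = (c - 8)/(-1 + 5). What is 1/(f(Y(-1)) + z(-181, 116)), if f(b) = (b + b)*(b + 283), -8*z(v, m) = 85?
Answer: -1/2927 ≈ -0.00034165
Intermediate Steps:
z(v, m) = -85/8 (z(v, m) = -⅛*85 = -85/8)
Y(c) = -5 + c/4 (Y(c) = -3 + (c - 8)/(-1 + 5) = -3 + (-8 + c)/4 = -3 + (-8 + c)*(¼) = -3 + (-2 + c/4) = -5 + c/4)
f(b) = 2*b*(283 + b) (f(b) = (2*b)*(283 + b) = 2*b*(283 + b))
1/(f(Y(-1)) + z(-181, 116)) = 1/(2*(-5 + (¼)*(-1))*(283 + (-5 + (¼)*(-1))) - 85/8) = 1/(2*(-5 - ¼)*(283 + (-5 - ¼)) - 85/8) = 1/(2*(-21/4)*(283 - 21/4) - 85/8) = 1/(2*(-21/4)*(1111/4) - 85/8) = 1/(-23331/8 - 85/8) = 1/(-2927) = -1/2927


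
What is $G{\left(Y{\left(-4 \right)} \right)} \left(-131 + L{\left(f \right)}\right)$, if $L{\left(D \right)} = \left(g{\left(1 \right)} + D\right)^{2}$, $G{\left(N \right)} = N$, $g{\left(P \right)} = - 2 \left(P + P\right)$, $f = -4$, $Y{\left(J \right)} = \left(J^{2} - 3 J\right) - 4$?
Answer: $-1608$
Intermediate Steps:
$Y{\left(J \right)} = -4 + J^{2} - 3 J$
$g{\left(P \right)} = - 4 P$ ($g{\left(P \right)} = - 2 \cdot 2 P = - 4 P$)
$L{\left(D \right)} = \left(-4 + D\right)^{2}$ ($L{\left(D \right)} = \left(\left(-4\right) 1 + D\right)^{2} = \left(-4 + D\right)^{2}$)
$G{\left(Y{\left(-4 \right)} \right)} \left(-131 + L{\left(f \right)}\right) = \left(-4 + \left(-4\right)^{2} - -12\right) \left(-131 + \left(-4 - 4\right)^{2}\right) = \left(-4 + 16 + 12\right) \left(-131 + \left(-8\right)^{2}\right) = 24 \left(-131 + 64\right) = 24 \left(-67\right) = -1608$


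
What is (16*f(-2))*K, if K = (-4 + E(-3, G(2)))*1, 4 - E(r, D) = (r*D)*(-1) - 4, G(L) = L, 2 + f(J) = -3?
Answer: 160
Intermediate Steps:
f(J) = -5 (f(J) = -2 - 3 = -5)
E(r, D) = 8 + D*r (E(r, D) = 4 - ((r*D)*(-1) - 4) = 4 - ((D*r)*(-1) - 4) = 4 - (-D*r - 4) = 4 - (-4 - D*r) = 4 + (4 + D*r) = 8 + D*r)
K = -2 (K = (-4 + (8 + 2*(-3)))*1 = (-4 + (8 - 6))*1 = (-4 + 2)*1 = -2*1 = -2)
(16*f(-2))*K = (16*(-5))*(-2) = -80*(-2) = 160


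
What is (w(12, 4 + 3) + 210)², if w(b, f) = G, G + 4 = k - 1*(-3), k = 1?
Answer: 44100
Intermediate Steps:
G = 0 (G = -4 + (1 - 1*(-3)) = -4 + (1 + 3) = -4 + 4 = 0)
w(b, f) = 0
(w(12, 4 + 3) + 210)² = (0 + 210)² = 210² = 44100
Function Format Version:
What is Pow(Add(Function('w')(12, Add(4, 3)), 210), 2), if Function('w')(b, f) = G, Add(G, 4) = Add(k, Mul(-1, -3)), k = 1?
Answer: 44100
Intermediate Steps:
G = 0 (G = Add(-4, Add(1, Mul(-1, -3))) = Add(-4, Add(1, 3)) = Add(-4, 4) = 0)
Function('w')(b, f) = 0
Pow(Add(Function('w')(12, Add(4, 3)), 210), 2) = Pow(Add(0, 210), 2) = Pow(210, 2) = 44100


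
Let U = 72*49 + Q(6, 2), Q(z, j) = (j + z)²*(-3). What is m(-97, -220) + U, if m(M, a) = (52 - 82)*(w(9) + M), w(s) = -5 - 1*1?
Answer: 6426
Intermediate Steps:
w(s) = -6 (w(s) = -5 - 1 = -6)
Q(z, j) = -3*(j + z)²
m(M, a) = 180 - 30*M (m(M, a) = (52 - 82)*(-6 + M) = -30*(-6 + M) = 180 - 30*M)
U = 3336 (U = 72*49 - 3*(2 + 6)² = 3528 - 3*8² = 3528 - 3*64 = 3528 - 192 = 3336)
m(-97, -220) + U = (180 - 30*(-97)) + 3336 = (180 + 2910) + 3336 = 3090 + 3336 = 6426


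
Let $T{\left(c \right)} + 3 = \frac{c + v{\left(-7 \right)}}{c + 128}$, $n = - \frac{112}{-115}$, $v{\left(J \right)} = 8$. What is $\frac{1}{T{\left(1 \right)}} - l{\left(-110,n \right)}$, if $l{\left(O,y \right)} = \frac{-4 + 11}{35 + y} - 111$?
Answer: $\frac{2741941}{24822} \approx 110.46$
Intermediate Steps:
$n = \frac{112}{115}$ ($n = \left(-112\right) \left(- \frac{1}{115}\right) = \frac{112}{115} \approx 0.97391$)
$T{\left(c \right)} = -3 + \frac{8 + c}{128 + c}$ ($T{\left(c \right)} = -3 + \frac{c + 8}{c + 128} = -3 + \frac{8 + c}{128 + c}$)
$l{\left(O,y \right)} = -111 + \frac{7}{35 + y}$ ($l{\left(O,y \right)} = \frac{7}{35 + y} - 111 = -111 + \frac{7}{35 + y}$)
$\frac{1}{T{\left(1 \right)}} - l{\left(-110,n \right)} = \frac{1}{2 \frac{1}{128 + 1} \left(-188 - 1\right)} - \frac{-3878 - \frac{12432}{115}}{35 + \frac{112}{115}} = \frac{1}{2 \cdot \frac{1}{129} \left(-188 - 1\right)} - \frac{-3878 - \frac{12432}{115}}{\frac{4137}{115}} = \frac{1}{2 \cdot \frac{1}{129} \left(-189\right)} - \frac{115}{4137} \left(- \frac{458402}{115}\right) = \frac{1}{- \frac{126}{43}} - - \frac{65486}{591} = - \frac{43}{126} + \frac{65486}{591} = \frac{2741941}{24822}$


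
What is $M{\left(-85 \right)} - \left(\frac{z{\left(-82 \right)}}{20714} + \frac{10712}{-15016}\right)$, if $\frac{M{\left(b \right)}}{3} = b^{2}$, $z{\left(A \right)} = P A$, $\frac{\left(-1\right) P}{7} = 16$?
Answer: $\frac{421369177914}{19440089} \approx 21675.0$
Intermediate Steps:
$P = -112$ ($P = \left(-7\right) 16 = -112$)
$z{\left(A \right)} = - 112 A$
$M{\left(b \right)} = 3 b^{2}$
$M{\left(-85 \right)} - \left(\frac{z{\left(-82 \right)}}{20714} + \frac{10712}{-15016}\right) = 3 \left(-85\right)^{2} - \left(\frac{\left(-112\right) \left(-82\right)}{20714} + \frac{10712}{-15016}\right) = 3 \cdot 7225 - \left(9184 \cdot \frac{1}{20714} + 10712 \left(- \frac{1}{15016}\right)\right) = 21675 - \left(\frac{4592}{10357} - \frac{1339}{1877}\right) = 21675 - - \frac{5248839}{19440089} = 21675 + \frac{5248839}{19440089} = \frac{421369177914}{19440089}$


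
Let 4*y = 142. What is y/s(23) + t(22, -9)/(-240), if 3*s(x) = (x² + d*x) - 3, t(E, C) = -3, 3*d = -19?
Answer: 26701/91280 ≈ 0.29252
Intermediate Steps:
d = -19/3 (d = (⅓)*(-19) = -19/3 ≈ -6.3333)
y = 71/2 (y = (¼)*142 = 71/2 ≈ 35.500)
s(x) = -1 - 19*x/9 + x²/3 (s(x) = ((x² - 19*x/3) - 3)/3 = (-3 + x² - 19*x/3)/3 = -1 - 19*x/9 + x²/3)
y/s(23) + t(22, -9)/(-240) = 71/(2*(-1 - 19/9*23 + (⅓)*23²)) - 3/(-240) = 71/(2*(-1 - 437/9 + (⅓)*529)) - 3*(-1/240) = 71/(2*(-1 - 437/9 + 529/3)) + 1/80 = 71/(2*(1141/9)) + 1/80 = (71/2)*(9/1141) + 1/80 = 639/2282 + 1/80 = 26701/91280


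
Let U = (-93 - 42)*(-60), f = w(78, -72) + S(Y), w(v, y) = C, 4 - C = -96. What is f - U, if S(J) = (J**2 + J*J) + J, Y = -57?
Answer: -1559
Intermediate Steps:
C = 100 (C = 4 - 1*(-96) = 4 + 96 = 100)
w(v, y) = 100
S(J) = J + 2*J**2 (S(J) = (J**2 + J**2) + J = 2*J**2 + J = J + 2*J**2)
f = 6541 (f = 100 - 57*(1 + 2*(-57)) = 100 - 57*(1 - 114) = 100 - 57*(-113) = 100 + 6441 = 6541)
U = 8100 (U = -135*(-60) = 8100)
f - U = 6541 - 1*8100 = 6541 - 8100 = -1559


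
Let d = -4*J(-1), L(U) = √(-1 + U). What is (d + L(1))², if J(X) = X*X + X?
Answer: 0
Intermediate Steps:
J(X) = X + X² (J(X) = X² + X = X + X²)
d = 0 (d = -(-4)*(1 - 1) = -(-4)*0 = -4*0 = 0)
(d + L(1))² = (0 + √(-1 + 1))² = (0 + √0)² = (0 + 0)² = 0² = 0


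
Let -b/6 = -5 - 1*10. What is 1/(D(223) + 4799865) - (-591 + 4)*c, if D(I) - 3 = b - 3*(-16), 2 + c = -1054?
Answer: -2975389319231/4800006 ≈ -6.1987e+5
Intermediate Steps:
c = -1056 (c = -2 - 1054 = -1056)
b = 90 (b = -6*(-5 - 1*10) = -6*(-5 - 10) = -6*(-15) = 90)
D(I) = 141 (D(I) = 3 + (90 - 3*(-16)) = 3 + (90 + 48) = 3 + 138 = 141)
1/(D(223) + 4799865) - (-591 + 4)*c = 1/(141 + 4799865) - (-591 + 4)*(-1056) = 1/4800006 - (-587)*(-1056) = 1/4800006 - 1*619872 = 1/4800006 - 619872 = -2975389319231/4800006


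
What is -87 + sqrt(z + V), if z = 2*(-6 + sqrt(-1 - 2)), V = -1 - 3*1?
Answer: -87 + sqrt(-16 + 2*I*sqrt(3)) ≈ -86.569 + 4.0231*I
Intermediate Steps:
V = -4 (V = -1 - 3 = -4)
z = -12 + 2*I*sqrt(3) (z = 2*(-6 + sqrt(-3)) = 2*(-6 + I*sqrt(3)) = -12 + 2*I*sqrt(3) ≈ -12.0 + 3.4641*I)
-87 + sqrt(z + V) = -87 + sqrt((-12 + 2*I*sqrt(3)) - 4) = -87 + sqrt(-16 + 2*I*sqrt(3))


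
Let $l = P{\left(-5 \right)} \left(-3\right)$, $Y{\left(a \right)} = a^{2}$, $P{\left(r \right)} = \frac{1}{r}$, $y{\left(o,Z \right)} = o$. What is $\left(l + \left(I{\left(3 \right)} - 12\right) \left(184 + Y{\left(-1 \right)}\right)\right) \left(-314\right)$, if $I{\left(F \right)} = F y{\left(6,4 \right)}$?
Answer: $- \frac{1743642}{5} \approx -3.4873 \cdot 10^{5}$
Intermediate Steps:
$I{\left(F \right)} = 6 F$ ($I{\left(F \right)} = F 6 = 6 F$)
$l = \frac{3}{5}$ ($l = \frac{1}{-5} \left(-3\right) = \left(- \frac{1}{5}\right) \left(-3\right) = \frac{3}{5} \approx 0.6$)
$\left(l + \left(I{\left(3 \right)} - 12\right) \left(184 + Y{\left(-1 \right)}\right)\right) \left(-314\right) = \left(\frac{3}{5} + \left(6 \cdot 3 - 12\right) \left(184 + \left(-1\right)^{2}\right)\right) \left(-314\right) = \left(\frac{3}{5} + \left(18 - 12\right) \left(184 + 1\right)\right) \left(-314\right) = \left(\frac{3}{5} + 6 \cdot 185\right) \left(-314\right) = \left(\frac{3}{5} + 1110\right) \left(-314\right) = \frac{5553}{5} \left(-314\right) = - \frac{1743642}{5}$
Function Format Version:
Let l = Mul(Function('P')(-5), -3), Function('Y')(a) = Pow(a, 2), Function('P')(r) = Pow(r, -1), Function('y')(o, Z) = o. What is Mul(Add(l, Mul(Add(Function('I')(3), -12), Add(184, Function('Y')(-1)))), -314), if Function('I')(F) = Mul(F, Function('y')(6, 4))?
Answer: Rational(-1743642, 5) ≈ -3.4873e+5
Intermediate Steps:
Function('I')(F) = Mul(6, F) (Function('I')(F) = Mul(F, 6) = Mul(6, F))
l = Rational(3, 5) (l = Mul(Pow(-5, -1), -3) = Mul(Rational(-1, 5), -3) = Rational(3, 5) ≈ 0.60000)
Mul(Add(l, Mul(Add(Function('I')(3), -12), Add(184, Function('Y')(-1)))), -314) = Mul(Add(Rational(3, 5), Mul(Add(Mul(6, 3), -12), Add(184, Pow(-1, 2)))), -314) = Mul(Add(Rational(3, 5), Mul(Add(18, -12), Add(184, 1))), -314) = Mul(Add(Rational(3, 5), Mul(6, 185)), -314) = Mul(Add(Rational(3, 5), 1110), -314) = Mul(Rational(5553, 5), -314) = Rational(-1743642, 5)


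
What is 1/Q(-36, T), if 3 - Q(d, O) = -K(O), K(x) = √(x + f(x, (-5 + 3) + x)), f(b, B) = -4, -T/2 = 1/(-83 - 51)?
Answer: 67/290 - I*√17889/870 ≈ 0.23103 - 0.15374*I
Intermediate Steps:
T = 1/67 (T = -2/(-83 - 51) = -2/(-134) = -2*(-1/134) = 1/67 ≈ 0.014925)
K(x) = √(-4 + x) (K(x) = √(x - 4) = √(-4 + x))
Q(d, O) = 3 + √(-4 + O) (Q(d, O) = 3 - (-1)*√(-4 + O) = 3 + √(-4 + O))
1/Q(-36, T) = 1/(3 + √(-4 + 1/67)) = 1/(3 + √(-267/67)) = 1/(3 + I*√17889/67)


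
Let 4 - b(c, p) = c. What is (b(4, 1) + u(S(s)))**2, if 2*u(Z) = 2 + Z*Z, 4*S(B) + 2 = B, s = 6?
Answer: 9/4 ≈ 2.2500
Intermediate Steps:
S(B) = -1/2 + B/4
b(c, p) = 4 - c
u(Z) = 1 + Z**2/2 (u(Z) = (2 + Z*Z)/2 = (2 + Z**2)/2 = 1 + Z**2/2)
(b(4, 1) + u(S(s)))**2 = ((4 - 1*4) + (1 + (-1/2 + (1/4)*6)**2/2))**2 = ((4 - 4) + (1 + (-1/2 + 3/2)**2/2))**2 = (0 + (1 + (1/2)*1**2))**2 = (0 + (1 + (1/2)*1))**2 = (0 + (1 + 1/2))**2 = (0 + 3/2)**2 = (3/2)**2 = 9/4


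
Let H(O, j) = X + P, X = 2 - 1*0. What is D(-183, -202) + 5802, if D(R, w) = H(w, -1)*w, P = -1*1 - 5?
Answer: 6610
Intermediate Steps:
X = 2 (X = 2 + 0 = 2)
P = -6 (P = -1 - 5 = -6)
H(O, j) = -4 (H(O, j) = 2 - 6 = -4)
D(R, w) = -4*w
D(-183, -202) + 5802 = -4*(-202) + 5802 = 808 + 5802 = 6610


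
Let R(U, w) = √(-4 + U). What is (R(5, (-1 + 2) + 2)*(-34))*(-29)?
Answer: 986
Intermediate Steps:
(R(5, (-1 + 2) + 2)*(-34))*(-29) = (√(-4 + 5)*(-34))*(-29) = (√1*(-34))*(-29) = (1*(-34))*(-29) = -34*(-29) = 986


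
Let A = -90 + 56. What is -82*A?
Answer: 2788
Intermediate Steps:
A = -34
-82*A = -82*(-34) = 2788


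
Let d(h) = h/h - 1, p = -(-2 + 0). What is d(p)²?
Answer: 0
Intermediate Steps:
p = 2 (p = -1*(-2) = 2)
d(h) = 0 (d(h) = 1 - 1 = 0)
d(p)² = 0² = 0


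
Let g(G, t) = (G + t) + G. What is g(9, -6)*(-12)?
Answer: -144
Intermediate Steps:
g(G, t) = t + 2*G
g(9, -6)*(-12) = (-6 + 2*9)*(-12) = (-6 + 18)*(-12) = 12*(-12) = -144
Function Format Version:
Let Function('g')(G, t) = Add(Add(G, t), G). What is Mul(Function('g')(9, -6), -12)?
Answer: -144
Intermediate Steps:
Function('g')(G, t) = Add(t, Mul(2, G))
Mul(Function('g')(9, -6), -12) = Mul(Add(-6, Mul(2, 9)), -12) = Mul(Add(-6, 18), -12) = Mul(12, -12) = -144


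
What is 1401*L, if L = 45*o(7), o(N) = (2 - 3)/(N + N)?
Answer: -63045/14 ≈ -4503.2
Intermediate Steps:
o(N) = -1/(2*N)
L = -45/14 (L = 45*(-1/2/7) = 45*(-1/2*1/7) = 45*(-1/14) = -45/14 ≈ -3.2143)
1401*L = 1401*(-45/14) = -63045/14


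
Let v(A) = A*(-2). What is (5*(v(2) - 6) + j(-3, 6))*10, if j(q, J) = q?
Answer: -530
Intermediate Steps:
v(A) = -2*A
(5*(v(2) - 6) + j(-3, 6))*10 = (5*(-2*2 - 6) - 3)*10 = (5*(-4 - 6) - 3)*10 = (5*(-10) - 3)*10 = (-50 - 3)*10 = -53*10 = -530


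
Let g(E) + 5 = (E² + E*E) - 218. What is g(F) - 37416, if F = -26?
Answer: -36287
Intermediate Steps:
g(E) = -223 + 2*E² (g(E) = -5 + ((E² + E*E) - 218) = -5 + ((E² + E²) - 218) = -5 + (2*E² - 218) = -5 + (-218 + 2*E²) = -223 + 2*E²)
g(F) - 37416 = (-223 + 2*(-26)²) - 37416 = (-223 + 2*676) - 37416 = (-223 + 1352) - 37416 = 1129 - 37416 = -36287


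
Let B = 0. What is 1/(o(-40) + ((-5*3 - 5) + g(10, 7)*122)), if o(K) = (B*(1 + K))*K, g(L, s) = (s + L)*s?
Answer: 1/14498 ≈ 6.8975e-5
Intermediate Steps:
g(L, s) = s*(L + s) (g(L, s) = (L + s)*s = s*(L + s))
o(K) = 0 (o(K) = (0*(1 + K))*K = 0*K = 0)
1/(o(-40) + ((-5*3 - 5) + g(10, 7)*122)) = 1/(0 + ((-5*3 - 5) + (7*(10 + 7))*122)) = 1/(0 + ((-15 - 5) + (7*17)*122)) = 1/(0 + (-20 + 119*122)) = 1/(0 + (-20 + 14518)) = 1/(0 + 14498) = 1/14498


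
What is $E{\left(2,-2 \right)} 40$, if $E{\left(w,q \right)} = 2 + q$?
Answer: $0$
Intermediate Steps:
$E{\left(2,-2 \right)} 40 = \left(2 - 2\right) 40 = 0 \cdot 40 = 0$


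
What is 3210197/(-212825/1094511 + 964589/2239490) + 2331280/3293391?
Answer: 214170124623715342128650/15762926308627959 ≈ 1.3587e+7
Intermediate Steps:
3210197/(-212825/1094511 + 964589/2239490) + 2331280/3293391 = 3210197/(4786229849/20257408590) + 2331280/3293391 = 3210197*(20257408590/4786229849) + 2331280/3293391 = 65030272283392230/4786229849 + 2331280/3293391 = 214170124623715342128650/15762926308627959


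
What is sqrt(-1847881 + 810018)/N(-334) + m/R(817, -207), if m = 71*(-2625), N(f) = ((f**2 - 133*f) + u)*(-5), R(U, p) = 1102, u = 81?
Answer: -186375/1102 - I*sqrt(1037863)/780295 ≈ -169.12 - 0.0013056*I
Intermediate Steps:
N(f) = -405 - 5*f**2 + 665*f (N(f) = ((f**2 - 133*f) + 81)*(-5) = (81 + f**2 - 133*f)*(-5) = -405 - 5*f**2 + 665*f)
m = -186375
sqrt(-1847881 + 810018)/N(-334) + m/R(817, -207) = sqrt(-1847881 + 810018)/(-405 - 5*(-334)**2 + 665*(-334)) - 186375/1102 = sqrt(-1037863)/(-405 - 5*111556 - 222110) - 186375*1/1102 = (I*sqrt(1037863))/(-405 - 557780 - 222110) - 186375/1102 = (I*sqrt(1037863))/(-780295) - 186375/1102 = (I*sqrt(1037863))*(-1/780295) - 186375/1102 = -I*sqrt(1037863)/780295 - 186375/1102 = -186375/1102 - I*sqrt(1037863)/780295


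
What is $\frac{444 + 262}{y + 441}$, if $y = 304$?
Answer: $\frac{706}{745} \approx 0.94765$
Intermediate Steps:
$\frac{444 + 262}{y + 441} = \frac{444 + 262}{304 + 441} = \frac{706}{745}$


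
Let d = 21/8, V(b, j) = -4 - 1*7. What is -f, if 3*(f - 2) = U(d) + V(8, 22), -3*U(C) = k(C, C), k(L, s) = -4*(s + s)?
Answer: -⅔ ≈ -0.66667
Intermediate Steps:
V(b, j) = -11 (V(b, j) = -4 - 7 = -11)
d = 21/8 (d = 21*(⅛) = 21/8 ≈ 2.6250)
k(L, s) = -8*s
U(C) = 8*C/3 (U(C) = -(-8)*C/3 = 8*C/3)
f = ⅔ (f = 2 + ((8/3)*(21/8) - 11)/3 = 2 + (7 - 11)/3 = 2 + (⅓)*(-4) = 2 - 4/3 = ⅔ ≈ 0.66667)
-f = -1*⅔ = -⅔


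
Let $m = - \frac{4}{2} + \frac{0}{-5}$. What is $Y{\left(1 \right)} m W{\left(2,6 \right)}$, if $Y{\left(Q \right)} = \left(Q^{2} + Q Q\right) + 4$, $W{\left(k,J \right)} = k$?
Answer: $-24$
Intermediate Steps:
$Y{\left(Q \right)} = 4 + 2 Q^{2}$ ($Y{\left(Q \right)} = \left(Q^{2} + Q^{2}\right) + 4 = 2 Q^{2} + 4 = 4 + 2 Q^{2}$)
$m = -2$ ($m = \left(-4\right) \frac{1}{2} + 0 \left(- \frac{1}{5}\right) = -2 + 0 = -2$)
$Y{\left(1 \right)} m W{\left(2,6 \right)} = \left(4 + 2 \cdot 1^{2}\right) \left(-2\right) 2 = \left(4 + 2 \cdot 1\right) \left(-2\right) 2 = \left(4 + 2\right) \left(-2\right) 2 = 6 \left(-2\right) 2 = \left(-12\right) 2 = -24$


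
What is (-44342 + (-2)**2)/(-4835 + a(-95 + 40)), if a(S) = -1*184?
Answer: 6334/717 ≈ 8.8340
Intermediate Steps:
a(S) = -184
(-44342 + (-2)**2)/(-4835 + a(-95 + 40)) = (-44342 + (-2)**2)/(-4835 - 184) = (-44342 + 4)/(-5019) = -44338*(-1/5019) = 6334/717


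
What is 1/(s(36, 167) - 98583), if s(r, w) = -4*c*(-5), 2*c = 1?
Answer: -1/98573 ≈ -1.0145e-5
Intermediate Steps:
c = ½ (c = (½)*1 = ½ ≈ 0.50000)
s(r, w) = 10 (s(r, w) = -4*½*(-5) = -2*(-5) = 10)
1/(s(36, 167) - 98583) = 1/(10 - 98583) = 1/(-98573) = -1/98573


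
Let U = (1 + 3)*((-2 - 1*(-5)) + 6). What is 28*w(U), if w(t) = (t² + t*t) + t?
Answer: 73584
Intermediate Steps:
U = 36 (U = 4*((-2 + 5) + 6) = 4*(3 + 6) = 4*9 = 36)
w(t) = t + 2*t² (w(t) = (t² + t²) + t = 2*t² + t = t + 2*t²)
28*w(U) = 28*(36*(1 + 2*36)) = 28*(36*(1 + 72)) = 28*(36*73) = 28*2628 = 73584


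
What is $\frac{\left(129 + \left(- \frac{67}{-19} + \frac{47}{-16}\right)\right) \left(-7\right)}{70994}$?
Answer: $- \frac{39395}{3083168} \approx -0.012777$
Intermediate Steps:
$\frac{\left(129 + \left(- \frac{67}{-19} + \frac{47}{-16}\right)\right) \left(-7\right)}{70994} = \left(129 + \left(\left(-67\right) \left(- \frac{1}{19}\right) + 47 \left(- \frac{1}{16}\right)\right)\right) \left(-7\right) \frac{1}{70994} = \left(129 + \left(\frac{67}{19} - \frac{47}{16}\right)\right) \left(-7\right) \frac{1}{70994} = \left(129 + \frac{179}{304}\right) \left(-7\right) \frac{1}{70994} = \frac{39395}{304} \left(-7\right) \frac{1}{70994} = \left(- \frac{275765}{304}\right) \frac{1}{70994} = - \frac{39395}{3083168}$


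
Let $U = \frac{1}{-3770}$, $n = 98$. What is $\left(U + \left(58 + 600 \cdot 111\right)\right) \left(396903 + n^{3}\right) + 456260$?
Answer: $\frac{67253175080961}{754} \approx 8.9195 \cdot 10^{10}$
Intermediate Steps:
$U = - \frac{1}{3770} \approx -0.00026525$
$\left(U + \left(58 + 600 \cdot 111\right)\right) \left(396903 + n^{3}\right) + 456260 = \left(- \frac{1}{3770} + \left(58 + 600 \cdot 111\right)\right) \left(396903 + 98^{3}\right) + 456260 = \left(- \frac{1}{3770} + \left(58 + 66600\right)\right) \left(396903 + 941192\right) + 456260 = \left(- \frac{1}{3770} + 66658\right) 1338095 + 456260 = \frac{251300659}{3770} \cdot 1338095 + 456260 = \frac{67252831060921}{754} + 456260 = \frac{67253175080961}{754}$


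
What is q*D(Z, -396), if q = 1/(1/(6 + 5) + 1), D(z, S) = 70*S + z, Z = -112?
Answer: -76538/3 ≈ -25513.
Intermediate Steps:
D(z, S) = z + 70*S
q = 11/12 (q = 1/(1/11 + 1) = 1/(12/11) = 11/12 ≈ 0.91667)
q*D(Z, -396) = 11*(-112 + 70*(-396))/12 = 11*(-112 - 27720)/12 = (11/12)*(-27832) = -76538/3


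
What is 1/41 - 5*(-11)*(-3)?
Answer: -6764/41 ≈ -164.98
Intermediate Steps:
1/41 - 5*(-11)*(-3) = 1/41 + 55*(-3) = 1/41 - 165 = -6764/41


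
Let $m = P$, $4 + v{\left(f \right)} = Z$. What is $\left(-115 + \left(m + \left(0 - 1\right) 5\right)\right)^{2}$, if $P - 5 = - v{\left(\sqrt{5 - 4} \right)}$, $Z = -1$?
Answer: $12100$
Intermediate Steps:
$v{\left(f \right)} = -5$ ($v{\left(f \right)} = -4 - 1 = -5$)
$P = 10$ ($P = 5 - -5 = 5 + 5 = 10$)
$m = 10$
$\left(-115 + \left(m + \left(0 - 1\right) 5\right)\right)^{2} = \left(-115 + \left(10 + \left(0 - 1\right) 5\right)\right)^{2} = \left(-115 + \left(10 - 5\right)\right)^{2} = \left(-115 + 5\right)^{2} = \left(-110\right)^{2} = 12100$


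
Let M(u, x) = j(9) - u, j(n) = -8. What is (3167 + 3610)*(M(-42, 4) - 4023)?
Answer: -27033453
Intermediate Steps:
M(u, x) = -8 - u
(3167 + 3610)*(M(-42, 4) - 4023) = (3167 + 3610)*((-8 - 1*(-42)) - 4023) = 6777*((-8 + 42) - 4023) = 6777*(34 - 4023) = 6777*(-3989) = -27033453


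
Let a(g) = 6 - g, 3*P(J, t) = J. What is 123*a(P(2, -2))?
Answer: 656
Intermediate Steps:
P(J, t) = J/3
123*a(P(2, -2)) = 123*(6 - 2/3) = 123*(16/3) = 656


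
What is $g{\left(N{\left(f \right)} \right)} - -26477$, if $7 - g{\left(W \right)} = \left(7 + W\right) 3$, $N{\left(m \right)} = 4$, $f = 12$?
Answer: $26451$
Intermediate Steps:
$g{\left(W \right)} = -14 - 3 W$ ($g{\left(W \right)} = 7 - \left(7 + W\right) 3 = 7 - \left(21 + 3 W\right) = -14 - 3 W$)
$g{\left(N{\left(f \right)} \right)} - -26477 = \left(-14 - 12\right) - -26477 = \left(-14 - 12\right) + 26477 = -26 + 26477 = 26451$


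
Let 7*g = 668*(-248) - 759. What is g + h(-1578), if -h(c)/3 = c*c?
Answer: -52458187/7 ≈ -7.4940e+6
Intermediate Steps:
h(c) = -3*c² (h(c) = -3*c*c = -3*c²)
g = -166423/7 (g = (668*(-248) - 759)/7 = (-165664 - 759)/7 = (⅐)*(-166423) = -166423/7 ≈ -23775.)
g + h(-1578) = -166423/7 - 3*(-1578)² = -166423/7 - 3*2490084 = -166423/7 - 7470252 = -52458187/7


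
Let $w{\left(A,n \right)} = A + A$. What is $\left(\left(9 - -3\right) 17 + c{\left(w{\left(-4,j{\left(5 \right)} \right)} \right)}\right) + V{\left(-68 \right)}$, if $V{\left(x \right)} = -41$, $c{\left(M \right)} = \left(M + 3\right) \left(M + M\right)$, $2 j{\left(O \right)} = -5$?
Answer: $243$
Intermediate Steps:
$j{\left(O \right)} = - \frac{5}{2}$ ($j{\left(O \right)} = \frac{1}{2} \left(-5\right) = - \frac{5}{2}$)
$w{\left(A,n \right)} = 2 A$
$c{\left(M \right)} = 2 M \left(3 + M\right)$ ($c{\left(M \right)} = \left(3 + M\right) 2 M = 2 M \left(3 + M\right)$)
$\left(\left(9 - -3\right) 17 + c{\left(w{\left(-4,j{\left(5 \right)} \right)} \right)}\right) + V{\left(-68 \right)} = \left(\left(9 - -3\right) 17 + 2 \cdot 2 \left(-4\right) \left(3 + 2 \left(-4\right)\right)\right) - 41 = \left(\left(9 + 3\right) 17 + 2 \left(-8\right) \left(3 - 8\right)\right) - 41 = \left(12 \cdot 17 + 2 \left(-8\right) \left(-5\right)\right) - 41 = \left(204 + 80\right) - 41 = 284 - 41 = 243$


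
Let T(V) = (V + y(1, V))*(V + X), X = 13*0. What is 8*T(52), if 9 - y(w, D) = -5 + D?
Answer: 5824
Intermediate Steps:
y(w, D) = 14 - D (y(w, D) = 9 - (-5 + D) = 9 + (5 - D) = 14 - D)
X = 0
T(V) = 14*V (T(V) = (V + (14 - V))*(V + 0) = 14*V)
8*T(52) = 8*(14*52) = 8*728 = 5824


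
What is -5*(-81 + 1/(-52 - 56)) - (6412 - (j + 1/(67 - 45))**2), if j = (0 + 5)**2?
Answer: -17575411/3267 ≈ -5379.7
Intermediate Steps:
j = 25 (j = 5**2 = 25)
-5*(-81 + 1/(-52 - 56)) - (6412 - (j + 1/(67 - 45))**2) = -5*(-81 + 1/(-52 - 56)) - (6412 - (25 + 1/(67 - 45))**2) = -5*(-81 + 1/(-108)) - (6412 - (25 + 1/22)**2) = -5*(-81 - 1/108) - (6412 - (25 + 1/22)**2) = -5*(-8749/108) - (6412 - (551/22)**2) = 43745/108 - (6412 - 1*303601/484) = 43745/108 - (6412 - 303601/484) = 43745/108 - 1*2799807/484 = 43745/108 - 2799807/484 = -17575411/3267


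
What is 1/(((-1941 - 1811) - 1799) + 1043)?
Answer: -1/4508 ≈ -0.00022183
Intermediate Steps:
1/(((-1941 - 1811) - 1799) + 1043) = 1/((-3752 - 1799) + 1043) = 1/(-5551 + 1043) = 1/(-4508) = -1/4508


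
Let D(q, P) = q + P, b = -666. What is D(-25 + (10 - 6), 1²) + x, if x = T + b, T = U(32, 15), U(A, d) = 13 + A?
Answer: -641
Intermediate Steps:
T = 45 (T = 13 + 32 = 45)
D(q, P) = P + q
x = -621 (x = 45 - 666 = -621)
D(-25 + (10 - 6), 1²) + x = (1² + (-25 + (10 - 6))) - 621 = (1 + (-25 + 4)) - 621 = (1 - 21) - 621 = -20 - 621 = -641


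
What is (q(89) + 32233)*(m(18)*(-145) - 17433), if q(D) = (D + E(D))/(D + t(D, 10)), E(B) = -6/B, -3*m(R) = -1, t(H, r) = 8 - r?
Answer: -13089394855096/23229 ≈ -5.6349e+8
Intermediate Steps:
m(R) = ⅓ (m(R) = -⅓*(-1) = ⅓)
q(D) = (D - 6/D)/(-2 + D) (q(D) = (D - 6/D)/(D + (8 - 1*10)) = (D - 6/D)/(D + (8 - 10)) = (D - 6/D)/(D - 2) = (D - 6/D)/(-2 + D))
(q(89) + 32233)*(m(18)*(-145) - 17433) = ((-6 + 89²)/(89*(-2 + 89)) + 32233)*((⅓)*(-145) - 17433) = ((1/89)*(-6 + 7921)/87 + 32233)*(-145/3 - 17433) = ((1/89)*(1/87)*7915 + 32233)*(-52444/3) = (7915/7743 + 32233)*(-52444/3) = (249588034/7743)*(-52444/3) = -13089394855096/23229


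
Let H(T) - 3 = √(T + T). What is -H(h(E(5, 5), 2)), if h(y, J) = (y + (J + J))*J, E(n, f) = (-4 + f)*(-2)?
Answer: -3 - 2*√2 ≈ -5.8284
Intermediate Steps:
E(n, f) = 8 - 2*f
h(y, J) = J*(y + 2*J) (h(y, J) = (y + 2*J)*J = J*(y + 2*J))
H(T) = 3 + √2*√T (H(T) = 3 + √(T + T) = 3 + √(2*T) = 3 + √2*√T)
-H(h(E(5, 5), 2)) = -(3 + √2*√(2*((8 - 2*5) + 2*2))) = -(3 + √2*√(2*((8 - 10) + 4))) = -(3 + √2*√(2*(-2 + 4))) = -(3 + √2*√(2*2)) = -(3 + √2*√4) = -(3 + √2*2) = -(3 + 2*√2) = -3 - 2*√2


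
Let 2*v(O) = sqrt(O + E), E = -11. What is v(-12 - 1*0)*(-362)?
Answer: -181*I*sqrt(23) ≈ -868.05*I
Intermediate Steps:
v(O) = sqrt(-11 + O)/2 (v(O) = sqrt(O - 11)/2 = sqrt(-11 + O)/2)
v(-12 - 1*0)*(-362) = (sqrt(-11 + (-12 - 1*0))/2)*(-362) = (sqrt(-11 + (-12 + 0))/2)*(-362) = (sqrt(-11 - 12)/2)*(-362) = (sqrt(-23)/2)*(-362) = ((I*sqrt(23))/2)*(-362) = (I*sqrt(23)/2)*(-362) = -181*I*sqrt(23)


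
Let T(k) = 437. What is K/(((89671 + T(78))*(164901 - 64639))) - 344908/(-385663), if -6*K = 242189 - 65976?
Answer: 18696170220506389/20905422039961488 ≈ 0.89432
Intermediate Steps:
K = -176213/6 (K = -(242189 - 65976)/6 = -⅙*176213 = -176213/6 ≈ -29369.)
K/(((89671 + T(78))*(164901 - 64639))) - 344908/(-385663) = -176213*1/((89671 + 437)*(164901 - 64639))/6 - 344908/(-385663) = -176213/(6*(90108*100262)) - 344908*(-1/385663) = -176213/6/9034408296 + 344908/385663 = -176213/6*1/9034408296 + 344908/385663 = -176213/54206449776 + 344908/385663 = 18696170220506389/20905422039961488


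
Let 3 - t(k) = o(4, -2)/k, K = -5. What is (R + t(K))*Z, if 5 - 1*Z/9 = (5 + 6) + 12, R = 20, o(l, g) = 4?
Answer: -19278/5 ≈ -3855.6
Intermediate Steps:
t(k) = 3 - 4/k
Z = -162 (Z = 45 - 9*((5 + 6) + 12) = 45 - 9*(11 + 12) = 45 - 9*23 = 45 - 207 = -162)
(R + t(K))*Z = (20 + (3 - 4/(-5)))*(-162) = (20 + (3 - 4*(-⅕)))*(-162) = (20 + (3 + ⅘))*(-162) = (20 + 19/5)*(-162) = (119/5)*(-162) = -19278/5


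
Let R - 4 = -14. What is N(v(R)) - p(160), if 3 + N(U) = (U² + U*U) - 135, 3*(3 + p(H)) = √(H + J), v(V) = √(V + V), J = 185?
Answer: -175 - √345/3 ≈ -181.19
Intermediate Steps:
R = -10 (R = 4 - 14 = -10)
v(V) = √2*√V (v(V) = √(2*V) = √2*√V)
p(H) = -3 + √(185 + H)/3 (p(H) = -3 + √(H + 185)/3 = -3 + √(185 + H)/3)
N(U) = -138 + 2*U² (N(U) = -3 + ((U² + U*U) - 135) = -3 + ((U² + U²) - 135) = -3 + (2*U² - 135) = -3 + (-135 + 2*U²) = -138 + 2*U²)
N(v(R)) - p(160) = (-138 + 2*(√2*√(-10))²) - (-3 + √(185 + 160)/3) = (-138 + 2*(√2*(I*√10))²) - (-3 + √345/3) = (-138 + 2*(2*I*√5)²) + (3 - √345/3) = (-138 + 2*(-20)) + (3 - √345/3) = (-138 - 40) + (3 - √345/3) = -178 + (3 - √345/3) = -175 - √345/3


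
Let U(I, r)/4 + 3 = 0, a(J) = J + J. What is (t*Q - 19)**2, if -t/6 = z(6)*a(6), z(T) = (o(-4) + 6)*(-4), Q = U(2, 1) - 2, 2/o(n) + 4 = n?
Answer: 538379209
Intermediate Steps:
a(J) = 2*J
U(I, r) = -12 (U(I, r) = -12 + 4*0 = -12 + 0 = -12)
o(n) = 2/(-4 + n)
Q = -14 (Q = -12 - 2 = -14)
z(T) = -23 (z(T) = (2/(-4 - 4) + 6)*(-4) = (2/(-8) + 6)*(-4) = (2*(-1/8) + 6)*(-4) = (-1/4 + 6)*(-4) = (23/4)*(-4) = -23)
t = 1656 (t = -(-138)*2*6 = -(-138)*12 = -6*(-276) = 1656)
(t*Q - 19)**2 = (1656*(-14) - 19)**2 = (-23184 - 19)**2 = (-23203)**2 = 538379209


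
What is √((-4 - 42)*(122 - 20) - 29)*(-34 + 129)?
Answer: 95*I*√4721 ≈ 6527.4*I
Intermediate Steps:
√((-4 - 42)*(122 - 20) - 29)*(-34 + 129) = √(-46*102 - 29)*95 = √(-4692 - 29)*95 = √(-4721)*95 = (I*√4721)*95 = 95*I*√4721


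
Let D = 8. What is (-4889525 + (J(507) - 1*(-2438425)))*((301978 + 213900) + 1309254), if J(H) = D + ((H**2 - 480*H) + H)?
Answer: -4447656870272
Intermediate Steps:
J(H) = 8 + H**2 - 479*H (J(H) = 8 + ((H**2 - 480*H) + H) = 8 + (H**2 - 479*H) = 8 + H**2 - 479*H)
(-4889525 + (J(507) - 1*(-2438425)))*((301978 + 213900) + 1309254) = (-4889525 + ((8 + 507**2 - 479*507) - 1*(-2438425)))*((301978 + 213900) + 1309254) = (-4889525 + ((8 + 257049 - 242853) + 2438425))*(515878 + 1309254) = (-4889525 + (14204 + 2438425))*1825132 = (-4889525 + 2452629)*1825132 = -2436896*1825132 = -4447656870272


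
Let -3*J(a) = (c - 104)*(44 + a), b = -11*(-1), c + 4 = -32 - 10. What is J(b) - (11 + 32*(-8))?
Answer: 2995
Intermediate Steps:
c = -46 (c = -4 + (-32 - 10) = -4 - 42 = -46)
b = 11
J(a) = 2200 + 50*a (J(a) = -(-46 - 104)*(44 + a)/3 = -(-50)*(44 + a) = -(-6600 - 150*a)/3 = 2200 + 50*a)
J(b) - (11 + 32*(-8)) = (2200 + 50*11) - (11 + 32*(-8)) = (2200 + 550) - (11 - 256) = 2750 - 1*(-245) = 2750 + 245 = 2995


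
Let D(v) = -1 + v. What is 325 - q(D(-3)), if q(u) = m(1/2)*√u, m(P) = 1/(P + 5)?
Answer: 325 - 4*I/11 ≈ 325.0 - 0.36364*I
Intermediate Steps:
m(P) = 1/(5 + P)
q(u) = 2*√u/11 (q(u) = √u/(5 + 1/2) = √u/(5 + ½) = √u/(11/2) = 2*√u/11)
325 - q(D(-3)) = 325 - 2*√(-1 - 3)/11 = 325 - 2*√(-4)/11 = 325 - 2*2*I/11 = 325 - 4*I/11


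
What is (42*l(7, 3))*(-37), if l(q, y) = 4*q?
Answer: -43512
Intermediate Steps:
(42*l(7, 3))*(-37) = (42*(4*7))*(-37) = (42*28)*(-37) = 1176*(-37) = -43512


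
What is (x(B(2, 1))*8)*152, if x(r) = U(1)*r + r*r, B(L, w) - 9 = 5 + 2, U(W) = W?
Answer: 330752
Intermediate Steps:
B(L, w) = 16 (B(L, w) = 9 + (5 + 2) = 9 + 7 = 16)
x(r) = r + r**2 (x(r) = 1*r + r*r = r + r**2)
(x(B(2, 1))*8)*152 = ((16*(1 + 16))*8)*152 = ((16*17)*8)*152 = (272*8)*152 = 2176*152 = 330752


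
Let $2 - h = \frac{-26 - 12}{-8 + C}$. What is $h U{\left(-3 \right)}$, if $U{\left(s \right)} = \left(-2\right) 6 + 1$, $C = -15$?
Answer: $- \frac{88}{23} \approx -3.8261$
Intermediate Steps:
$U{\left(s \right)} = -11$ ($U{\left(s \right)} = -12 + 1 = -11$)
$h = \frac{8}{23}$ ($h = 2 - \frac{-26 - 12}{-8 - 15} = 2 - - \frac{38}{-23} = 2 - \left(-38\right) \left(- \frac{1}{23}\right) = 2 - \frac{38}{23} = \frac{8}{23} \approx 0.34783$)
$h U{\left(-3 \right)} = \frac{8}{23} \left(-11\right) = - \frac{88}{23}$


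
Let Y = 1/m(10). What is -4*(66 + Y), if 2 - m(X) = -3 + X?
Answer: -1316/5 ≈ -263.20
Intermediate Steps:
m(X) = 5 - X (m(X) = 2 - (-3 + X) = 2 + (3 - X) = 5 - X)
Y = -⅕ (Y = 1/(5 - 1*10) = 1/(5 - 10) = 1/(-5) = -⅕ ≈ -0.20000)
-4*(66 + Y) = -4*(66 - ⅕) = -4*329/5 = -1316/5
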